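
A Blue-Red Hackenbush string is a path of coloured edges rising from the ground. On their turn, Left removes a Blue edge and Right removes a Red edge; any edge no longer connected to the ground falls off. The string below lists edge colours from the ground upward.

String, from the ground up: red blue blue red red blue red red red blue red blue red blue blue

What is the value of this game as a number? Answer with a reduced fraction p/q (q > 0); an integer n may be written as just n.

G(r) = { (no moves) | 0 } => -1
G(rb) = { -1 | 0 } => -1/2
G(rbb) = { -1; -1/2 | 0 } => -1/4
G(rbbr) = { -1; -1/2 | -1/4; 0 } => -3/8
G(rbbrr) = { -1; -1/2 | -3/8; -1/4; 0 } => -7/16
G(rbbrrb) = { -1; -1/2; -7/16 | -3/8; -1/4; 0 } => -13/32
G(rbbrrbr) = { -1; -1/2; -7/16 | -13/32; -3/8; -1/4; 0 } => -27/64
G(rbbrrbrr) = { -1; -1/2; -7/16 | -27/64; -13/32; -3/8; -1/4; 0 } => -55/128
G(rbbrrbrrr) = { -1; -1/2; -7/16 | -55/128; -27/64; -13/32; -3/8; -1/4; 0 } => -111/256
G(rbbrrbrrrb) = { -1; -1/2; -7/16; -111/256 | -55/128; -27/64; -13/32; -3/8; -1/4; 0 } => -221/512
G(rbbrrbrrrbr) = { -1; -1/2; -7/16; -111/256 | -221/512; -55/128; -27/64; -13/32; -3/8; -1/4; 0 } => -443/1024
G(rbbrrbrrrbrb) = { -1; -1/2; -7/16; -111/256; -443/1024 | -221/512; -55/128; -27/64; -13/32; -3/8; -1/4; 0 } => -885/2048
G(rbbrrbrrrbrbr) = { -1; -1/2; -7/16; -111/256; -443/1024 | -885/2048; -221/512; -55/128; -27/64; -13/32; -3/8; -1/4; 0 } => -1771/4096
G(rbbrrbrrrbrbrb) = { -1; -1/2; -7/16; -111/256; -443/1024; -1771/4096 | -885/2048; -221/512; -55/128; -27/64; -13/32; -3/8; -1/4; 0 } => -3541/8192
G(rbbrrbrrrbrbrbb) = { -1; -1/2; -7/16; -111/256; -443/1024; -1771/4096; -3541/8192 | -885/2048; -221/512; -55/128; -27/64; -13/32; -3/8; -1/4; 0 } => -7081/16384

-7081/16384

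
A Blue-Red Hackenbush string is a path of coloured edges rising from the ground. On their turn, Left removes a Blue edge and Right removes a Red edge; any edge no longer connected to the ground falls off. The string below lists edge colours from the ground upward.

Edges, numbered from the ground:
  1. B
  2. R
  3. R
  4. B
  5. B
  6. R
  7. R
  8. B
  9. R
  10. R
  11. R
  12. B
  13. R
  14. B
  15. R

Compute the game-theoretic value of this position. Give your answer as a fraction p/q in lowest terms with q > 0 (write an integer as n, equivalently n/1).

6421/16384

B: Left { 0 }, Right {  } → simplest 1
BR: Left { 0 }, Right { 1 } → simplest 1/2
BRR: Left { 0 }, Right { 1/2; 1 } → simplest 1/4
BRRB: Left { 0; 1/4 }, Right { 1/2; 1 } → simplest 3/8
BRRBB: Left { 0; 1/4; 3/8 }, Right { 1/2; 1 } → simplest 7/16
BRRBBR: Left { 0; 1/4; 3/8 }, Right { 7/16; 1/2; 1 } → simplest 13/32
BRRBBRR: Left { 0; 1/4; 3/8 }, Right { 13/32; 7/16; 1/2; 1 } → simplest 25/64
BRRBBRRB: Left { 0; 1/4; 3/8; 25/64 }, Right { 13/32; 7/16; 1/2; 1 } → simplest 51/128
BRRBBRRBR: Left { 0; 1/4; 3/8; 25/64 }, Right { 51/128; 13/32; 7/16; 1/2; 1 } → simplest 101/256
BRRBBRRBRR: Left { 0; 1/4; 3/8; 25/64 }, Right { 101/256; 51/128; 13/32; 7/16; 1/2; 1 } → simplest 201/512
BRRBBRRBRRR: Left { 0; 1/4; 3/8; 25/64 }, Right { 201/512; 101/256; 51/128; 13/32; 7/16; 1/2; 1 } → simplest 401/1024
BRRBBRRBRRRB: Left { 0; 1/4; 3/8; 25/64; 401/1024 }, Right { 201/512; 101/256; 51/128; 13/32; 7/16; 1/2; 1 } → simplest 803/2048
BRRBBRRBRRRBR: Left { 0; 1/4; 3/8; 25/64; 401/1024 }, Right { 803/2048; 201/512; 101/256; 51/128; 13/32; 7/16; 1/2; 1 } → simplest 1605/4096
BRRBBRRBRRRBRB: Left { 0; 1/4; 3/8; 25/64; 401/1024; 1605/4096 }, Right { 803/2048; 201/512; 101/256; 51/128; 13/32; 7/16; 1/2; 1 } → simplest 3211/8192
BRRBBRRBRRRBRBR: Left { 0; 1/4; 3/8; 25/64; 401/1024; 1605/4096 }, Right { 3211/8192; 803/2048; 201/512; 101/256; 51/128; 13/32; 7/16; 1/2; 1 } → simplest 6421/16384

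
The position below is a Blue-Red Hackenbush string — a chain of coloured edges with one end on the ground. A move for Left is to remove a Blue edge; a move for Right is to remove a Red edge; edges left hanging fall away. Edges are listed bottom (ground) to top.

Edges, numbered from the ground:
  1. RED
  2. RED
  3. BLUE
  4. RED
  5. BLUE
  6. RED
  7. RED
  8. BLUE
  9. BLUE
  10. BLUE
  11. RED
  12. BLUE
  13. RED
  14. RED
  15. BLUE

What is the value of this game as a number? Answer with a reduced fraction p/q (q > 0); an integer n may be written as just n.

val_1 [R]  L=[]  R=[0]  -> -1
val_2 [RR]  L=[]  R=[-1; 0]  -> -2
val_3 [RRB]  L=[-2]  R=[-1; 0]  -> -3/2
val_4 [RRBR]  L=[-2]  R=[-3/2; -1; 0]  -> -7/4
val_5 [RRBRB]  L=[-2; -7/4]  R=[-3/2; -1; 0]  -> -13/8
val_6 [RRBRBR]  L=[-2; -7/4]  R=[-13/8; -3/2; -1; 0]  -> -27/16
val_7 [RRBRBRR]  L=[-2; -7/4]  R=[-27/16; -13/8; -3/2; -1; 0]  -> -55/32
val_8 [RRBRBRRB]  L=[-2; -7/4; -55/32]  R=[-27/16; -13/8; -3/2; -1; 0]  -> -109/64
val_9 [RRBRBRRBB]  L=[-2; -7/4; -55/32; -109/64]  R=[-27/16; -13/8; -3/2; -1; 0]  -> -217/128
val_10 [RRBRBRRBBB]  L=[-2; -7/4; -55/32; -109/64; -217/128]  R=[-27/16; -13/8; -3/2; -1; 0]  -> -433/256
val_11 [RRBRBRRBBBR]  L=[-2; -7/4; -55/32; -109/64; -217/128]  R=[-433/256; -27/16; -13/8; -3/2; -1; 0]  -> -867/512
val_12 [RRBRBRRBBBRB]  L=[-2; -7/4; -55/32; -109/64; -217/128; -867/512]  R=[-433/256; -27/16; -13/8; -3/2; -1; 0]  -> -1733/1024
val_13 [RRBRBRRBBBRBR]  L=[-2; -7/4; -55/32; -109/64; -217/128; -867/512]  R=[-1733/1024; -433/256; -27/16; -13/8; -3/2; -1; 0]  -> -3467/2048
val_14 [RRBRBRRBBBRBRR]  L=[-2; -7/4; -55/32; -109/64; -217/128; -867/512]  R=[-3467/2048; -1733/1024; -433/256; -27/16; -13/8; -3/2; -1; 0]  -> -6935/4096
val_15 [RRBRBRRBBBRBRRB]  L=[-2; -7/4; -55/32; -109/64; -217/128; -867/512; -6935/4096]  R=[-3467/2048; -1733/1024; -433/256; -27/16; -13/8; -3/2; -1; 0]  -> -13869/8192

-13869/8192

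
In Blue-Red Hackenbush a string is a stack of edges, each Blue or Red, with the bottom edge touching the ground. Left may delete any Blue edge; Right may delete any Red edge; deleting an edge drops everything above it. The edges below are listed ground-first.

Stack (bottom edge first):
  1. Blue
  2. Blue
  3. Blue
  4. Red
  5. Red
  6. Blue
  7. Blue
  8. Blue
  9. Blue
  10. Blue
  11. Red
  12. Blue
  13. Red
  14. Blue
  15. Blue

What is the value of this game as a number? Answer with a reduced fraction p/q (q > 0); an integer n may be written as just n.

10199/4096

step 1: add Blue to get B; options L={ 0 } R={ ∅ } gives 1
step 2: add Blue to get BB; options L={ 0; 1 } R={ ∅ } gives 2
step 3: add Blue to get BBB; options L={ 0; 1; 2 } R={ ∅ } gives 3
step 4: add Red to get BBBR; options L={ 0; 1; 2 } R={ 3 } gives 5/2
step 5: add Red to get BBBRR; options L={ 0; 1; 2 } R={ 5/2; 3 } gives 9/4
step 6: add Blue to get BBBRRB; options L={ 0; 1; 2; 9/4 } R={ 5/2; 3 } gives 19/8
step 7: add Blue to get BBBRRBB; options L={ 0; 1; 2; 9/4; 19/8 } R={ 5/2; 3 } gives 39/16
step 8: add Blue to get BBBRRBBB; options L={ 0; 1; 2; 9/4; 19/8; 39/16 } R={ 5/2; 3 } gives 79/32
step 9: add Blue to get BBBRRBBBB; options L={ 0; 1; 2; 9/4; 19/8; 39/16; 79/32 } R={ 5/2; 3 } gives 159/64
step 10: add Blue to get BBBRRBBBBB; options L={ 0; 1; 2; 9/4; 19/8; 39/16; 79/32; 159/64 } R={ 5/2; 3 } gives 319/128
step 11: add Red to get BBBRRBBBBBR; options L={ 0; 1; 2; 9/4; 19/8; 39/16; 79/32; 159/64 } R={ 319/128; 5/2; 3 } gives 637/256
step 12: add Blue to get BBBRRBBBBBRB; options L={ 0; 1; 2; 9/4; 19/8; 39/16; 79/32; 159/64; 637/256 } R={ 319/128; 5/2; 3 } gives 1275/512
step 13: add Red to get BBBRRBBBBBRBR; options L={ 0; 1; 2; 9/4; 19/8; 39/16; 79/32; 159/64; 637/256 } R={ 1275/512; 319/128; 5/2; 3 } gives 2549/1024
step 14: add Blue to get BBBRRBBBBBRBRB; options L={ 0; 1; 2; 9/4; 19/8; 39/16; 79/32; 159/64; 637/256; 2549/1024 } R={ 1275/512; 319/128; 5/2; 3 } gives 5099/2048
step 15: add Blue to get BBBRRBBBBBRBRBB; options L={ 0; 1; 2; 9/4; 19/8; 39/16; 79/32; 159/64; 637/256; 2549/1024; 5099/2048 } R={ 1275/512; 319/128; 5/2; 3 } gives 10199/4096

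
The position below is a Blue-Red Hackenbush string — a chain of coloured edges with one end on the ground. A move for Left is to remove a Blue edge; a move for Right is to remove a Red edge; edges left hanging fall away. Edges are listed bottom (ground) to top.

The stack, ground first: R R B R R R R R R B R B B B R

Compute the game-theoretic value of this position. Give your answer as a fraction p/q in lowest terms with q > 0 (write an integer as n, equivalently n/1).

1 of 15 · R · max L −∞ · min R 0 = -1
2 of 15 · RR · max L −∞ · min R -1 = -2
3 of 15 · RRB · max L -2 · min R -1 = -3/2
4 of 15 · RRBR · max L -2 · min R -3/2 = -7/4
5 of 15 · RRBRR · max L -2 · min R -7/4 = -15/8
6 of 15 · RRBRRR · max L -2 · min R -15/8 = -31/16
7 of 15 · RRBRRRR · max L -2 · min R -31/16 = -63/32
8 of 15 · RRBRRRRR · max L -2 · min R -63/32 = -127/64
9 of 15 · RRBRRRRRR · max L -2 · min R -127/64 = -255/128
10 of 15 · RRBRRRRRRB · max L -255/128 · min R -127/64 = -509/256
11 of 15 · RRBRRRRRRBR · max L -255/128 · min R -509/256 = -1019/512
12 of 15 · RRBRRRRRRBRB · max L -1019/512 · min R -509/256 = -2037/1024
13 of 15 · RRBRRRRRRBRBB · max L -2037/1024 · min R -509/256 = -4073/2048
14 of 15 · RRBRRRRRRBRBBB · max L -4073/2048 · min R -509/256 = -8145/4096
15 of 15 · RRBRRRRRRBRBBBR · max L -4073/2048 · min R -8145/4096 = -16291/8192

-16291/8192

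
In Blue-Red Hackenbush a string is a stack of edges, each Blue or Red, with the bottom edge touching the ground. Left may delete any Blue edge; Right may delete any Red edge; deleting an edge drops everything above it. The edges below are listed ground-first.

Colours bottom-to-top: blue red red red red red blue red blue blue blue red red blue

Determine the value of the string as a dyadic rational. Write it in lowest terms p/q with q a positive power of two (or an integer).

step 1: add blue to get b; options L={ 0 } R={ — } = 1
step 2: add red to get br; options L={ 0 } R={ 1 } = 1/2
step 3: add red to get brr; options L={ 0 } R={ 1/2,1 } = 1/4
step 4: add red to get brrr; options L={ 0 } R={ 1/4,1/2,1 } = 1/8
step 5: add red to get brrrr; options L={ 0 } R={ 1/8,1/4,1/2,1 } = 1/16
step 6: add red to get brrrrr; options L={ 0 } R={ 1/16,1/8,1/4,1/2,1 } = 1/32
step 7: add blue to get brrrrrb; options L={ 0,1/32 } R={ 1/16,1/8,1/4,1/2,1 } = 3/64
step 8: add red to get brrrrrbr; options L={ 0,1/32 } R={ 3/64,1/16,1/8,1/4,1/2,1 } = 5/128
step 9: add blue to get brrrrrbrb; options L={ 0,1/32,5/128 } R={ 3/64,1/16,1/8,1/4,1/2,1 } = 11/256
step 10: add blue to get brrrrrbrbb; options L={ 0,1/32,5/128,11/256 } R={ 3/64,1/16,1/8,1/4,1/2,1 } = 23/512
step 11: add blue to get brrrrrbrbbb; options L={ 0,1/32,5/128,11/256,23/512 } R={ 3/64,1/16,1/8,1/4,1/2,1 } = 47/1024
step 12: add red to get brrrrrbrbbbr; options L={ 0,1/32,5/128,11/256,23/512 } R={ 47/1024,3/64,1/16,1/8,1/4,1/2,1 } = 93/2048
step 13: add red to get brrrrrbrbbbrr; options L={ 0,1/32,5/128,11/256,23/512 } R={ 93/2048,47/1024,3/64,1/16,1/8,1/4,1/2,1 } = 185/4096
step 14: add blue to get brrrrrbrbbbrrb; options L={ 0,1/32,5/128,11/256,23/512,185/4096 } R={ 93/2048,47/1024,3/64,1/16,1/8,1/4,1/2,1 } = 371/8192

371/8192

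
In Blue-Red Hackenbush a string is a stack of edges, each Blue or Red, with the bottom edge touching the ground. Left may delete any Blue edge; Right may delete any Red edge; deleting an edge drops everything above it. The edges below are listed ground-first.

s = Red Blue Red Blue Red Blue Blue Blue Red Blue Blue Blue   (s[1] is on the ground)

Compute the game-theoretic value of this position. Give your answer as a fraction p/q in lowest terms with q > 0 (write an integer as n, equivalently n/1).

edge 1 of 12 (Red): { — | 0 } = -1
edge 2 of 12 (Blue): { -1 | 0 } = -1/2
edge 3 of 12 (Red): { -1 | -1/2, 0 } = -3/4
edge 4 of 12 (Blue): { -1, -3/4 | -1/2, 0 } = -5/8
edge 5 of 12 (Red): { -1, -3/4 | -5/8, -1/2, 0 } = -11/16
edge 6 of 12 (Blue): { -1, -3/4, -11/16 | -5/8, -1/2, 0 } = -21/32
edge 7 of 12 (Blue): { -1, -3/4, -11/16, -21/32 | -5/8, -1/2, 0 } = -41/64
edge 8 of 12 (Blue): { -1, -3/4, -11/16, -21/32, -41/64 | -5/8, -1/2, 0 } = -81/128
edge 9 of 12 (Red): { -1, -3/4, -11/16, -21/32, -41/64 | -81/128, -5/8, -1/2, 0 } = -163/256
edge 10 of 12 (Blue): { -1, -3/4, -11/16, -21/32, -41/64, -163/256 | -81/128, -5/8, -1/2, 0 } = -325/512
edge 11 of 12 (Blue): { -1, -3/4, -11/16, -21/32, -41/64, -163/256, -325/512 | -81/128, -5/8, -1/2, 0 } = -649/1024
edge 12 of 12 (Blue): { -1, -3/4, -11/16, -21/32, -41/64, -163/256, -325/512, -649/1024 | -81/128, -5/8, -1/2, 0 } = -1297/2048

-1297/2048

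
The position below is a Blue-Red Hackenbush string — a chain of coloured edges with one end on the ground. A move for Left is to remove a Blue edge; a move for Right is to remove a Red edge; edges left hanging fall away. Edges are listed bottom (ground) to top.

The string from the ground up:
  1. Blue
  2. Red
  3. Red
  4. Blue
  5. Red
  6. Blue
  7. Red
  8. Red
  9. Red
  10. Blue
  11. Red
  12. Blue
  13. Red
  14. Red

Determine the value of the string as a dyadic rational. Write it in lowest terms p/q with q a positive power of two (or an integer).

2601/8192

Build G(s[:k]) for k = 1..14, string s = Blue Red Red Blue Red Blue Red Red Red Blue Red Blue Red Red.
step 1: add Blue to get B; options L={ 0 } R={  } ⇒ 1
step 2: add Red to get BR; options L={ 0 } R={ 1 } ⇒ 1/2
step 3: add Red to get BRR; options L={ 0 } R={ 1/2, 1 } ⇒ 1/4
step 4: add Blue to get BRRB; options L={ 0, 1/4 } R={ 1/2, 1 } ⇒ 3/8
step 5: add Red to get BRRBR; options L={ 0, 1/4 } R={ 3/8, 1/2, 1 } ⇒ 5/16
step 6: add Blue to get BRRBRB; options L={ 0, 1/4, 5/16 } R={ 3/8, 1/2, 1 } ⇒ 11/32
step 7: add Red to get BRRBRBR; options L={ 0, 1/4, 5/16 } R={ 11/32, 3/8, 1/2, 1 } ⇒ 21/64
step 8: add Red to get BRRBRBRR; options L={ 0, 1/4, 5/16 } R={ 21/64, 11/32, 3/8, 1/2, 1 } ⇒ 41/128
step 9: add Red to get BRRBRBRRR; options L={ 0, 1/4, 5/16 } R={ 41/128, 21/64, 11/32, 3/8, 1/2, 1 } ⇒ 81/256
step 10: add Blue to get BRRBRBRRRB; options L={ 0, 1/4, 5/16, 81/256 } R={ 41/128, 21/64, 11/32, 3/8, 1/2, 1 } ⇒ 163/512
step 11: add Red to get BRRBRBRRRBR; options L={ 0, 1/4, 5/16, 81/256 } R={ 163/512, 41/128, 21/64, 11/32, 3/8, 1/2, 1 } ⇒ 325/1024
step 12: add Blue to get BRRBRBRRRBRB; options L={ 0, 1/4, 5/16, 81/256, 325/1024 } R={ 163/512, 41/128, 21/64, 11/32, 3/8, 1/2, 1 } ⇒ 651/2048
step 13: add Red to get BRRBRBRRRBRBR; options L={ 0, 1/4, 5/16, 81/256, 325/1024 } R={ 651/2048, 163/512, 41/128, 21/64, 11/32, 3/8, 1/2, 1 } ⇒ 1301/4096
step 14: add Red to get BRRBRBRRRBRBRR; options L={ 0, 1/4, 5/16, 81/256, 325/1024 } R={ 1301/4096, 651/2048, 163/512, 41/128, 21/64, 11/32, 3/8, 1/2, 1 } ⇒ 2601/8192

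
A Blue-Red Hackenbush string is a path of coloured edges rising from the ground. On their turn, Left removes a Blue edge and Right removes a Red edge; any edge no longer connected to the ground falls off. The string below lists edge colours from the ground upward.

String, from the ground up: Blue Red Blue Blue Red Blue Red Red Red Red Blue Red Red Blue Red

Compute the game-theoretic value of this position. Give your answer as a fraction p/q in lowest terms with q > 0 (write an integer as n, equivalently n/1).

13349/16384

step 1: add Blue to get B; options L={ 0 } R={  } — 1
step 2: add Red to get BR; options L={ 0 } R={ 1 } — 1/2
step 3: add Blue to get BRB; options L={ 0 1/2 } R={ 1 } — 3/4
step 4: add Blue to get BRBB; options L={ 0 1/2 3/4 } R={ 1 } — 7/8
step 5: add Red to get BRBBR; options L={ 0 1/2 3/4 } R={ 7/8 1 } — 13/16
step 6: add Blue to get BRBBRB; options L={ 0 1/2 3/4 13/16 } R={ 7/8 1 } — 27/32
step 7: add Red to get BRBBRBR; options L={ 0 1/2 3/4 13/16 } R={ 27/32 7/8 1 } — 53/64
step 8: add Red to get BRBBRBRR; options L={ 0 1/2 3/4 13/16 } R={ 53/64 27/32 7/8 1 } — 105/128
step 9: add Red to get BRBBRBRRR; options L={ 0 1/2 3/4 13/16 } R={ 105/128 53/64 27/32 7/8 1 } — 209/256
step 10: add Red to get BRBBRBRRRR; options L={ 0 1/2 3/4 13/16 } R={ 209/256 105/128 53/64 27/32 7/8 1 } — 417/512
step 11: add Blue to get BRBBRBRRRRB; options L={ 0 1/2 3/4 13/16 417/512 } R={ 209/256 105/128 53/64 27/32 7/8 1 } — 835/1024
step 12: add Red to get BRBBRBRRRRBR; options L={ 0 1/2 3/4 13/16 417/512 } R={ 835/1024 209/256 105/128 53/64 27/32 7/8 1 } — 1669/2048
step 13: add Red to get BRBBRBRRRRBRR; options L={ 0 1/2 3/4 13/16 417/512 } R={ 1669/2048 835/1024 209/256 105/128 53/64 27/32 7/8 1 } — 3337/4096
step 14: add Blue to get BRBBRBRRRRBRRB; options L={ 0 1/2 3/4 13/16 417/512 3337/4096 } R={ 1669/2048 835/1024 209/256 105/128 53/64 27/32 7/8 1 } — 6675/8192
step 15: add Red to get BRBBRBRRRRBRRBR; options L={ 0 1/2 3/4 13/16 417/512 3337/4096 } R={ 6675/8192 1669/2048 835/1024 209/256 105/128 53/64 27/32 7/8 1 } — 13349/16384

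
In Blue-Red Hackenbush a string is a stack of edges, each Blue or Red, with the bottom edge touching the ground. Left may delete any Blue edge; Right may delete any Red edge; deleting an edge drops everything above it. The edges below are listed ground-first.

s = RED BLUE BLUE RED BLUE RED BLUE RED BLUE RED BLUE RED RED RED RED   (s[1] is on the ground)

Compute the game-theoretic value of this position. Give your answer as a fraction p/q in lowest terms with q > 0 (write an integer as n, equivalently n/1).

1 of 15 · R · max L −∞ · min R 0 = -1
2 of 15 · RB · max L -1 · min R 0 = -1/2
3 of 15 · RBB · max L -1/2 · min R 0 = -1/4
4 of 15 · RBBR · max L -1/2 · min R -1/4 = -3/8
5 of 15 · RBBRB · max L -3/8 · min R -1/4 = -5/16
6 of 15 · RBBRBR · max L -3/8 · min R -5/16 = -11/32
7 of 15 · RBBRBRB · max L -11/32 · min R -5/16 = -21/64
8 of 15 · RBBRBRBR · max L -11/32 · min R -21/64 = -43/128
9 of 15 · RBBRBRBRB · max L -43/128 · min R -21/64 = -85/256
10 of 15 · RBBRBRBRBR · max L -43/128 · min R -85/256 = -171/512
11 of 15 · RBBRBRBRBRB · max L -171/512 · min R -85/256 = -341/1024
12 of 15 · RBBRBRBRBRBR · max L -171/512 · min R -341/1024 = -683/2048
13 of 15 · RBBRBRBRBRBRR · max L -171/512 · min R -683/2048 = -1367/4096
14 of 15 · RBBRBRBRBRBRRR · max L -171/512 · min R -1367/4096 = -2735/8192
15 of 15 · RBBRBRBRBRBRRRR · max L -171/512 · min R -2735/8192 = -5471/16384

-5471/16384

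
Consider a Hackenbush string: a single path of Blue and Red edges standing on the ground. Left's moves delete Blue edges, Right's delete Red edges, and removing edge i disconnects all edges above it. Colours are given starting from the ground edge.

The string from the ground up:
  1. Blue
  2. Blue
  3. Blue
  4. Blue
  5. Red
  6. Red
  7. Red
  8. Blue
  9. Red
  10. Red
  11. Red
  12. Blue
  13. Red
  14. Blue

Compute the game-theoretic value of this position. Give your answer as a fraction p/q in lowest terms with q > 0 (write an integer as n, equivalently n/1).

3211/1024

edge 1 of 14 (Blue): { 0 | none } — 1
edge 2 of 14 (Blue): { 0; 1 | none } — 2
edge 3 of 14 (Blue): { 0; 1; 2 | none } — 3
edge 4 of 14 (Blue): { 0; 1; 2; 3 | none } — 4
edge 5 of 14 (Red): { 0; 1; 2; 3 | 4 } — 7/2
edge 6 of 14 (Red): { 0; 1; 2; 3 | 7/2; 4 } — 13/4
edge 7 of 14 (Red): { 0; 1; 2; 3 | 13/4; 7/2; 4 } — 25/8
edge 8 of 14 (Blue): { 0; 1; 2; 3; 25/8 | 13/4; 7/2; 4 } — 51/16
edge 9 of 14 (Red): { 0; 1; 2; 3; 25/8 | 51/16; 13/4; 7/2; 4 } — 101/32
edge 10 of 14 (Red): { 0; 1; 2; 3; 25/8 | 101/32; 51/16; 13/4; 7/2; 4 } — 201/64
edge 11 of 14 (Red): { 0; 1; 2; 3; 25/8 | 201/64; 101/32; 51/16; 13/4; 7/2; 4 } — 401/128
edge 12 of 14 (Blue): { 0; 1; 2; 3; 25/8; 401/128 | 201/64; 101/32; 51/16; 13/4; 7/2; 4 } — 803/256
edge 13 of 14 (Red): { 0; 1; 2; 3; 25/8; 401/128 | 803/256; 201/64; 101/32; 51/16; 13/4; 7/2; 4 } — 1605/512
edge 14 of 14 (Blue): { 0; 1; 2; 3; 25/8; 401/128; 1605/512 | 803/256; 201/64; 101/32; 51/16; 13/4; 7/2; 4 } — 3211/1024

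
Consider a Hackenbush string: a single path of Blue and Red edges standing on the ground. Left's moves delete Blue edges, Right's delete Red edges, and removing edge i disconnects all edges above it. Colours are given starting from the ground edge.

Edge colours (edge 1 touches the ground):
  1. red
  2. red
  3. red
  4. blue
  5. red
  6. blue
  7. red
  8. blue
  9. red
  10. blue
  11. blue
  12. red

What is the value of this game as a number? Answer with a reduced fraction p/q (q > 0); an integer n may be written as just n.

-1363/512

v_1 [r]  L=[·]  R=[0]  — -1
v_2 [rr]  L=[·]  R=[-1, 0]  — -2
v_3 [rrr]  L=[·]  R=[-2, -1, 0]  — -3
v_4 [rrrb]  L=[-3]  R=[-2, -1, 0]  — -5/2
v_5 [rrrbr]  L=[-3]  R=[-5/2, -2, -1, 0]  — -11/4
v_6 [rrrbrb]  L=[-3, -11/4]  R=[-5/2, -2, -1, 0]  — -21/8
v_7 [rrrbrbr]  L=[-3, -11/4]  R=[-21/8, -5/2, -2, -1, 0]  — -43/16
v_8 [rrrbrbrb]  L=[-3, -11/4, -43/16]  R=[-21/8, -5/2, -2, -1, 0]  — -85/32
v_9 [rrrbrbrbr]  L=[-3, -11/4, -43/16]  R=[-85/32, -21/8, -5/2, -2, -1, 0]  — -171/64
v_10 [rrrbrbrbrb]  L=[-3, -11/4, -43/16, -171/64]  R=[-85/32, -21/8, -5/2, -2, -1, 0]  — -341/128
v_11 [rrrbrbrbrbb]  L=[-3, -11/4, -43/16, -171/64, -341/128]  R=[-85/32, -21/8, -5/2, -2, -1, 0]  — -681/256
v_12 [rrrbrbrbrbbr]  L=[-3, -11/4, -43/16, -171/64, -341/128]  R=[-681/256, -85/32, -21/8, -5/2, -2, -1, 0]  — -1363/512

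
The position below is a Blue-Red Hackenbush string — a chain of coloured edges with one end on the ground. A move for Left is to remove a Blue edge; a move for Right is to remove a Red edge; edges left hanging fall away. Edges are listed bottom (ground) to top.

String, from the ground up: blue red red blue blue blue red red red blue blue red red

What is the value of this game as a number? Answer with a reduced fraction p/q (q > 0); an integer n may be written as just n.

1817/4096

value(b) = { 0 | ∅ } → 1
value(br) = { 0 | 1 } → 1/2
value(brr) = { 0 | 1/2 1 } → 1/4
value(brrb) = { 0 1/4 | 1/2 1 } → 3/8
value(brrbb) = { 0 1/4 3/8 | 1/2 1 } → 7/16
value(brrbbb) = { 0 1/4 3/8 7/16 | 1/2 1 } → 15/32
value(brrbbbr) = { 0 1/4 3/8 7/16 | 15/32 1/2 1 } → 29/64
value(brrbbbrr) = { 0 1/4 3/8 7/16 | 29/64 15/32 1/2 1 } → 57/128
value(brrbbbrrr) = { 0 1/4 3/8 7/16 | 57/128 29/64 15/32 1/2 1 } → 113/256
value(brrbbbrrrb) = { 0 1/4 3/8 7/16 113/256 | 57/128 29/64 15/32 1/2 1 } → 227/512
value(brrbbbrrrbb) = { 0 1/4 3/8 7/16 113/256 227/512 | 57/128 29/64 15/32 1/2 1 } → 455/1024
value(brrbbbrrrbbr) = { 0 1/4 3/8 7/16 113/256 227/512 | 455/1024 57/128 29/64 15/32 1/2 1 } → 909/2048
value(brrbbbrrrbbrr) = { 0 1/4 3/8 7/16 113/256 227/512 | 909/2048 455/1024 57/128 29/64 15/32 1/2 1 } → 1817/4096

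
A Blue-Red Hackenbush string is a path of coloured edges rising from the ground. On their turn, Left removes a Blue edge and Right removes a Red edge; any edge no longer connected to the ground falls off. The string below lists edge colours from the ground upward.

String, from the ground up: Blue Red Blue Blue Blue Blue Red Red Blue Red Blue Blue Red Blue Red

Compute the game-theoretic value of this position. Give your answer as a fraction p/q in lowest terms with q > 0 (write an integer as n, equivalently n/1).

B: Left { 0 }, Right { — } so simplest 1
BR: Left { 0 }, Right { 1 } so simplest 1/2
BRB: Left { 0,1/2 }, Right { 1 } so simplest 3/4
BRBB: Left { 0,1/2,3/4 }, Right { 1 } so simplest 7/8
BRBBB: Left { 0,1/2,3/4,7/8 }, Right { 1 } so simplest 15/16
BRBBBB: Left { 0,1/2,3/4,7/8,15/16 }, Right { 1 } so simplest 31/32
BRBBBBR: Left { 0,1/2,3/4,7/8,15/16 }, Right { 31/32,1 } so simplest 61/64
BRBBBBRR: Left { 0,1/2,3/4,7/8,15/16 }, Right { 61/64,31/32,1 } so simplest 121/128
BRBBBBRRB: Left { 0,1/2,3/4,7/8,15/16,121/128 }, Right { 61/64,31/32,1 } so simplest 243/256
BRBBBBRRBR: Left { 0,1/2,3/4,7/8,15/16,121/128 }, Right { 243/256,61/64,31/32,1 } so simplest 485/512
BRBBBBRRBRB: Left { 0,1/2,3/4,7/8,15/16,121/128,485/512 }, Right { 243/256,61/64,31/32,1 } so simplest 971/1024
BRBBBBRRBRBB: Left { 0,1/2,3/4,7/8,15/16,121/128,485/512,971/1024 }, Right { 243/256,61/64,31/32,1 } so simplest 1943/2048
BRBBBBRRBRBBR: Left { 0,1/2,3/4,7/8,15/16,121/128,485/512,971/1024 }, Right { 1943/2048,243/256,61/64,31/32,1 } so simplest 3885/4096
BRBBBBRRBRBBRB: Left { 0,1/2,3/4,7/8,15/16,121/128,485/512,971/1024,3885/4096 }, Right { 1943/2048,243/256,61/64,31/32,1 } so simplest 7771/8192
BRBBBBRRBRBBRBR: Left { 0,1/2,3/4,7/8,15/16,121/128,485/512,971/1024,3885/4096 }, Right { 7771/8192,1943/2048,243/256,61/64,31/32,1 } so simplest 15541/16384

15541/16384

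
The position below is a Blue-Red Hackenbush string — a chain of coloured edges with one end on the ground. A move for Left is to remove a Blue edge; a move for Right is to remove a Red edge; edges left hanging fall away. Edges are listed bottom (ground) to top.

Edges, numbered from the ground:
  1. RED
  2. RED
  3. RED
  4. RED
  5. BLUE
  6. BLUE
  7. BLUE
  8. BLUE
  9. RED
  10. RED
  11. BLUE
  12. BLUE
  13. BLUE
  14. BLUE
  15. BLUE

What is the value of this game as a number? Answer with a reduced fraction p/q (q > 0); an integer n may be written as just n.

-6337/2048

edge 1 of 15 (RED): { ∅ | 0 } = -1
edge 2 of 15 (RED): { ∅ | -1,0 } = -2
edge 3 of 15 (RED): { ∅ | -2,-1,0 } = -3
edge 4 of 15 (RED): { ∅ | -3,-2,-1,0 } = -4
edge 5 of 15 (BLUE): { -4 | -3,-2,-1,0 } = -7/2
edge 6 of 15 (BLUE): { -4,-7/2 | -3,-2,-1,0 } = -13/4
edge 7 of 15 (BLUE): { -4,-7/2,-13/4 | -3,-2,-1,0 } = -25/8
edge 8 of 15 (BLUE): { -4,-7/2,-13/4,-25/8 | -3,-2,-1,0 } = -49/16
edge 9 of 15 (RED): { -4,-7/2,-13/4,-25/8 | -49/16,-3,-2,-1,0 } = -99/32
edge 10 of 15 (RED): { -4,-7/2,-13/4,-25/8 | -99/32,-49/16,-3,-2,-1,0 } = -199/64
edge 11 of 15 (BLUE): { -4,-7/2,-13/4,-25/8,-199/64 | -99/32,-49/16,-3,-2,-1,0 } = -397/128
edge 12 of 15 (BLUE): { -4,-7/2,-13/4,-25/8,-199/64,-397/128 | -99/32,-49/16,-3,-2,-1,0 } = -793/256
edge 13 of 15 (BLUE): { -4,-7/2,-13/4,-25/8,-199/64,-397/128,-793/256 | -99/32,-49/16,-3,-2,-1,0 } = -1585/512
edge 14 of 15 (BLUE): { -4,-7/2,-13/4,-25/8,-199/64,-397/128,-793/256,-1585/512 | -99/32,-49/16,-3,-2,-1,0 } = -3169/1024
edge 15 of 15 (BLUE): { -4,-7/2,-13/4,-25/8,-199/64,-397/128,-793/256,-1585/512,-3169/1024 | -99/32,-49/16,-3,-2,-1,0 } = -6337/2048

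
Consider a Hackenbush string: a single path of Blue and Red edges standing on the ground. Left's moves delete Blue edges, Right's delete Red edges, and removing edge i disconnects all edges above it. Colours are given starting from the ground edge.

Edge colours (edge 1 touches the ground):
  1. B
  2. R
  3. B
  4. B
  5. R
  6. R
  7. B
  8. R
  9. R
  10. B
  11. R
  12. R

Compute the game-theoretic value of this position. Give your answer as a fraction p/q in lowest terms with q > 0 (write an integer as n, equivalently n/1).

1609/2048

value_1 [B]  L=[0]  R=[—]  = 1
value_2 [BR]  L=[0]  R=[1]  = 1/2
value_3 [BRB]  L=[0; 1/2]  R=[1]  = 3/4
value_4 [BRBB]  L=[0; 1/2; 3/4]  R=[1]  = 7/8
value_5 [BRBBR]  L=[0; 1/2; 3/4]  R=[7/8; 1]  = 13/16
value_6 [BRBBRR]  L=[0; 1/2; 3/4]  R=[13/16; 7/8; 1]  = 25/32
value_7 [BRBBRRB]  L=[0; 1/2; 3/4; 25/32]  R=[13/16; 7/8; 1]  = 51/64
value_8 [BRBBRRBR]  L=[0; 1/2; 3/4; 25/32]  R=[51/64; 13/16; 7/8; 1]  = 101/128
value_9 [BRBBRRBRR]  L=[0; 1/2; 3/4; 25/32]  R=[101/128; 51/64; 13/16; 7/8; 1]  = 201/256
value_10 [BRBBRRBRRB]  L=[0; 1/2; 3/4; 25/32; 201/256]  R=[101/128; 51/64; 13/16; 7/8; 1]  = 403/512
value_11 [BRBBRRBRRBR]  L=[0; 1/2; 3/4; 25/32; 201/256]  R=[403/512; 101/128; 51/64; 13/16; 7/8; 1]  = 805/1024
value_12 [BRBBRRBRRBRR]  L=[0; 1/2; 3/4; 25/32; 201/256]  R=[805/1024; 403/512; 101/128; 51/64; 13/16; 7/8; 1]  = 1609/2048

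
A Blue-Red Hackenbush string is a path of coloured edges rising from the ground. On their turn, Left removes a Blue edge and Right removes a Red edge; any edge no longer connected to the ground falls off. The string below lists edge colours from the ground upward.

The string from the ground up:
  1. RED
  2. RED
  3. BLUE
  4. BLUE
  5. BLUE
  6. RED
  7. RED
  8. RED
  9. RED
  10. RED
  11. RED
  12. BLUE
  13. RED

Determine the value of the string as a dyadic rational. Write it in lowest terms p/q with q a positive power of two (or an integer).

-2555/2048

R: Left { (no moves) }, Right { 0 } = simplest -1
RR: Left { (no moves) }, Right { -1,0 } = simplest -2
RRB: Left { -2 }, Right { -1,0 } = simplest -3/2
RRBB: Left { -2,-3/2 }, Right { -1,0 } = simplest -5/4
RRBBB: Left { -2,-3/2,-5/4 }, Right { -1,0 } = simplest -9/8
RRBBBR: Left { -2,-3/2,-5/4 }, Right { -9/8,-1,0 } = simplest -19/16
RRBBBRR: Left { -2,-3/2,-5/4 }, Right { -19/16,-9/8,-1,0 } = simplest -39/32
RRBBBRRR: Left { -2,-3/2,-5/4 }, Right { -39/32,-19/16,-9/8,-1,0 } = simplest -79/64
RRBBBRRRR: Left { -2,-3/2,-5/4 }, Right { -79/64,-39/32,-19/16,-9/8,-1,0 } = simplest -159/128
RRBBBRRRRR: Left { -2,-3/2,-5/4 }, Right { -159/128,-79/64,-39/32,-19/16,-9/8,-1,0 } = simplest -319/256
RRBBBRRRRRR: Left { -2,-3/2,-5/4 }, Right { -319/256,-159/128,-79/64,-39/32,-19/16,-9/8,-1,0 } = simplest -639/512
RRBBBRRRRRRB: Left { -2,-3/2,-5/4,-639/512 }, Right { -319/256,-159/128,-79/64,-39/32,-19/16,-9/8,-1,0 } = simplest -1277/1024
RRBBBRRRRRRBR: Left { -2,-3/2,-5/4,-639/512 }, Right { -1277/1024,-319/256,-159/128,-79/64,-39/32,-19/16,-9/8,-1,0 } = simplest -2555/2048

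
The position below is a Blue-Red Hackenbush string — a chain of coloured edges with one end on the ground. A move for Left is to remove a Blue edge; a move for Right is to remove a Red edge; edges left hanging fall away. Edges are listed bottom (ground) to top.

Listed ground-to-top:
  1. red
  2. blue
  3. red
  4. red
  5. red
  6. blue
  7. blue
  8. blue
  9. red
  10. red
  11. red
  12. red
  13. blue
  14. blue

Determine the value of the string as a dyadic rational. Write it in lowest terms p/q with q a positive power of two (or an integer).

Build G(s[:k]) for k = 1..14, string s = red blue red red red blue blue blue red red red red blue blue.
G(r) = { · | 0 } — -1
G(rb) = { -1 | 0 } — -1/2
G(rbr) = { -1 | -1/2 0 } — -3/4
G(rbrr) = { -1 | -3/4 -1/2 0 } — -7/8
G(rbrrr) = { -1 | -7/8 -3/4 -1/2 0 } — -15/16
G(rbrrrb) = { -1 -15/16 | -7/8 -3/4 -1/2 0 } — -29/32
G(rbrrrbb) = { -1 -15/16 -29/32 | -7/8 -3/4 -1/2 0 } — -57/64
G(rbrrrbbb) = { -1 -15/16 -29/32 -57/64 | -7/8 -3/4 -1/2 0 } — -113/128
G(rbrrrbbbr) = { -1 -15/16 -29/32 -57/64 | -113/128 -7/8 -3/4 -1/2 0 } — -227/256
G(rbrrrbbbrr) = { -1 -15/16 -29/32 -57/64 | -227/256 -113/128 -7/8 -3/4 -1/2 0 } — -455/512
G(rbrrrbbbrrr) = { -1 -15/16 -29/32 -57/64 | -455/512 -227/256 -113/128 -7/8 -3/4 -1/2 0 } — -911/1024
G(rbrrrbbbrrrr) = { -1 -15/16 -29/32 -57/64 | -911/1024 -455/512 -227/256 -113/128 -7/8 -3/4 -1/2 0 } — -1823/2048
G(rbrrrbbbrrrrb) = { -1 -15/16 -29/32 -57/64 -1823/2048 | -911/1024 -455/512 -227/256 -113/128 -7/8 -3/4 -1/2 0 } — -3645/4096
G(rbrrrbbbrrrrbb) = { -1 -15/16 -29/32 -57/64 -1823/2048 -3645/4096 | -911/1024 -455/512 -227/256 -113/128 -7/8 -3/4 -1/2 0 } — -7289/8192

-7289/8192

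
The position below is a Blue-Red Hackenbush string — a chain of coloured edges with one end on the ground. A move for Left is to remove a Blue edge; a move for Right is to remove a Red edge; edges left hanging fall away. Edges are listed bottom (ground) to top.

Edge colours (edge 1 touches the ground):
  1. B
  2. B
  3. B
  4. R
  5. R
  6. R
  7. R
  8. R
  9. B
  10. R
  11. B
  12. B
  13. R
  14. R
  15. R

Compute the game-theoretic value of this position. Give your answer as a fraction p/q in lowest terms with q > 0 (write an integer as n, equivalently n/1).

8369/4096

Recurse on prefixes of the 15-edge string B B B R R R R R B R B B R R R:
step 1: add B to get B; options L={ 0 } R={ none } -> 1
step 2: add B to get BB; options L={ 0 1 } R={ none } -> 2
step 3: add B to get BBB; options L={ 0 1 2 } R={ none } -> 3
step 4: add R to get BBBR; options L={ 0 1 2 } R={ 3 } -> 5/2
step 5: add R to get BBBRR; options L={ 0 1 2 } R={ 5/2 3 } -> 9/4
step 6: add R to get BBBRRR; options L={ 0 1 2 } R={ 9/4 5/2 3 } -> 17/8
step 7: add R to get BBBRRRR; options L={ 0 1 2 } R={ 17/8 9/4 5/2 3 } -> 33/16
step 8: add R to get BBBRRRRR; options L={ 0 1 2 } R={ 33/16 17/8 9/4 5/2 3 } -> 65/32
step 9: add B to get BBBRRRRRB; options L={ 0 1 2 65/32 } R={ 33/16 17/8 9/4 5/2 3 } -> 131/64
step 10: add R to get BBBRRRRRBR; options L={ 0 1 2 65/32 } R={ 131/64 33/16 17/8 9/4 5/2 3 } -> 261/128
step 11: add B to get BBBRRRRRBRB; options L={ 0 1 2 65/32 261/128 } R={ 131/64 33/16 17/8 9/4 5/2 3 } -> 523/256
step 12: add B to get BBBRRRRRBRBB; options L={ 0 1 2 65/32 261/128 523/256 } R={ 131/64 33/16 17/8 9/4 5/2 3 } -> 1047/512
step 13: add R to get BBBRRRRRBRBBR; options L={ 0 1 2 65/32 261/128 523/256 } R={ 1047/512 131/64 33/16 17/8 9/4 5/2 3 } -> 2093/1024
step 14: add R to get BBBRRRRRBRBBRR; options L={ 0 1 2 65/32 261/128 523/256 } R={ 2093/1024 1047/512 131/64 33/16 17/8 9/4 5/2 3 } -> 4185/2048
step 15: add R to get BBBRRRRRBRBBRRR; options L={ 0 1 2 65/32 261/128 523/256 } R={ 4185/2048 2093/1024 1047/512 131/64 33/16 17/8 9/4 5/2 3 } -> 8369/4096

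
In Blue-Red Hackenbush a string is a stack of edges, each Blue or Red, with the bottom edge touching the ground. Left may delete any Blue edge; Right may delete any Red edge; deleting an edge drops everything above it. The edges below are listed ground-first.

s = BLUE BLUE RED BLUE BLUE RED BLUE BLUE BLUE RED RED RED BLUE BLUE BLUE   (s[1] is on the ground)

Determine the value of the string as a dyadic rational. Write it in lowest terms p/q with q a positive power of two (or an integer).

15247/8192

Recurse on prefixes of the 15-edge string BLUE BLUE RED BLUE BLUE RED BLUE BLUE BLUE RED RED RED BLUE BLUE BLUE:
1 of 15 · B · max L 0 · min R +∞ gives 1
2 of 15 · BB · max L 1 · min R +∞ gives 2
3 of 15 · BBR · max L 1 · min R 2 gives 3/2
4 of 15 · BBRB · max L 3/2 · min R 2 gives 7/4
5 of 15 · BBRBB · max L 7/4 · min R 2 gives 15/8
6 of 15 · BBRBBR · max L 7/4 · min R 15/8 gives 29/16
7 of 15 · BBRBBRB · max L 29/16 · min R 15/8 gives 59/32
8 of 15 · BBRBBRBB · max L 59/32 · min R 15/8 gives 119/64
9 of 15 · BBRBBRBBB · max L 119/64 · min R 15/8 gives 239/128
10 of 15 · BBRBBRBBBR · max L 119/64 · min R 239/128 gives 477/256
11 of 15 · BBRBBRBBBRR · max L 119/64 · min R 477/256 gives 953/512
12 of 15 · BBRBBRBBBRRR · max L 119/64 · min R 953/512 gives 1905/1024
13 of 15 · BBRBBRBBBRRRB · max L 1905/1024 · min R 953/512 gives 3811/2048
14 of 15 · BBRBBRBBBRRRBB · max L 3811/2048 · min R 953/512 gives 7623/4096
15 of 15 · BBRBBRBBBRRRBBB · max L 7623/4096 · min R 953/512 gives 15247/8192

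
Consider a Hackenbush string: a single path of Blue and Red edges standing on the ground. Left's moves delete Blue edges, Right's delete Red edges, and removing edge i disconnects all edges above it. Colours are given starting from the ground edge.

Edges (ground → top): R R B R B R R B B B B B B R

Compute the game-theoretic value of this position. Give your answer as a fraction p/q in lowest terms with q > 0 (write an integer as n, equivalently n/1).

Recurse on prefixes of the 14-edge string R R B R B R R B B B B B B R:
step 1: add R to get R; options L={ ∅ } R={ 0 } — -1
step 2: add R to get RR; options L={ ∅ } R={ -1, 0 } — -2
step 3: add B to get RRB; options L={ -2 } R={ -1, 0 } — -3/2
step 4: add R to get RRBR; options L={ -2 } R={ -3/2, -1, 0 } — -7/4
step 5: add B to get RRBRB; options L={ -2, -7/4 } R={ -3/2, -1, 0 } — -13/8
step 6: add R to get RRBRBR; options L={ -2, -7/4 } R={ -13/8, -3/2, -1, 0 } — -27/16
step 7: add R to get RRBRBRR; options L={ -2, -7/4 } R={ -27/16, -13/8, -3/2, -1, 0 } — -55/32
step 8: add B to get RRBRBRRB; options L={ -2, -7/4, -55/32 } R={ -27/16, -13/8, -3/2, -1, 0 } — -109/64
step 9: add B to get RRBRBRRBB; options L={ -2, -7/4, -55/32, -109/64 } R={ -27/16, -13/8, -3/2, -1, 0 } — -217/128
step 10: add B to get RRBRBRRBBB; options L={ -2, -7/4, -55/32, -109/64, -217/128 } R={ -27/16, -13/8, -3/2, -1, 0 } — -433/256
step 11: add B to get RRBRBRRBBBB; options L={ -2, -7/4, -55/32, -109/64, -217/128, -433/256 } R={ -27/16, -13/8, -3/2, -1, 0 } — -865/512
step 12: add B to get RRBRBRRBBBBB; options L={ -2, -7/4, -55/32, -109/64, -217/128, -433/256, -865/512 } R={ -27/16, -13/8, -3/2, -1, 0 } — -1729/1024
step 13: add B to get RRBRBRRBBBBBB; options L={ -2, -7/4, -55/32, -109/64, -217/128, -433/256, -865/512, -1729/1024 } R={ -27/16, -13/8, -3/2, -1, 0 } — -3457/2048
step 14: add R to get RRBRBRRBBBBBBR; options L={ -2, -7/4, -55/32, -109/64, -217/128, -433/256, -865/512, -1729/1024 } R={ -3457/2048, -27/16, -13/8, -3/2, -1, 0 } — -6915/4096

-6915/4096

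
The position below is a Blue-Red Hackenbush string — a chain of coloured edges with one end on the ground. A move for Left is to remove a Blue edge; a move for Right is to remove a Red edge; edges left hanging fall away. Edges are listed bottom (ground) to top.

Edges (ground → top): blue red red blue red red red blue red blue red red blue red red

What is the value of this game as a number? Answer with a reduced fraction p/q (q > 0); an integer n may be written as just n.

edge 1 of 15 (blue): { 0 | — } → 1
edge 2 of 15 (red): { 0 | 1 } → 1/2
edge 3 of 15 (red): { 0 | 1/2; 1 } → 1/4
edge 4 of 15 (blue): { 0; 1/4 | 1/2; 1 } → 3/8
edge 5 of 15 (red): { 0; 1/4 | 3/8; 1/2; 1 } → 5/16
edge 6 of 15 (red): { 0; 1/4 | 5/16; 3/8; 1/2; 1 } → 9/32
edge 7 of 15 (red): { 0; 1/4 | 9/32; 5/16; 3/8; 1/2; 1 } → 17/64
edge 8 of 15 (blue): { 0; 1/4; 17/64 | 9/32; 5/16; 3/8; 1/2; 1 } → 35/128
edge 9 of 15 (red): { 0; 1/4; 17/64 | 35/128; 9/32; 5/16; 3/8; 1/2; 1 } → 69/256
edge 10 of 15 (blue): { 0; 1/4; 17/64; 69/256 | 35/128; 9/32; 5/16; 3/8; 1/2; 1 } → 139/512
edge 11 of 15 (red): { 0; 1/4; 17/64; 69/256 | 139/512; 35/128; 9/32; 5/16; 3/8; 1/2; 1 } → 277/1024
edge 12 of 15 (red): { 0; 1/4; 17/64; 69/256 | 277/1024; 139/512; 35/128; 9/32; 5/16; 3/8; 1/2; 1 } → 553/2048
edge 13 of 15 (blue): { 0; 1/4; 17/64; 69/256; 553/2048 | 277/1024; 139/512; 35/128; 9/32; 5/16; 3/8; 1/2; 1 } → 1107/4096
edge 14 of 15 (red): { 0; 1/4; 17/64; 69/256; 553/2048 | 1107/4096; 277/1024; 139/512; 35/128; 9/32; 5/16; 3/8; 1/2; 1 } → 2213/8192
edge 15 of 15 (red): { 0; 1/4; 17/64; 69/256; 553/2048 | 2213/8192; 1107/4096; 277/1024; 139/512; 35/128; 9/32; 5/16; 3/8; 1/2; 1 } → 4425/16384

4425/16384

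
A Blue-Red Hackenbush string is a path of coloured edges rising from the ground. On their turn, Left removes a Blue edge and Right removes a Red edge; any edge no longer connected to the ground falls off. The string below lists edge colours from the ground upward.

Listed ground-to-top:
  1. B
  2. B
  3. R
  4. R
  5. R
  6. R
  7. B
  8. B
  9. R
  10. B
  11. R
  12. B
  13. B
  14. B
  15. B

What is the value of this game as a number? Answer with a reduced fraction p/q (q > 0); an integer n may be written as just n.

9055/8192

Build g(s[:k]) for k = 1..15, string s = B B R R R R B B R B R B B B B.
g_1 [B]  L=[0]  R=[∅]  -> 1
g_2 [BB]  L=[0,1]  R=[∅]  -> 2
g_3 [BBR]  L=[0,1]  R=[2]  -> 3/2
g_4 [BBRR]  L=[0,1]  R=[3/2,2]  -> 5/4
g_5 [BBRRR]  L=[0,1]  R=[5/4,3/2,2]  -> 9/8
g_6 [BBRRRR]  L=[0,1]  R=[9/8,5/4,3/2,2]  -> 17/16
g_7 [BBRRRRB]  L=[0,1,17/16]  R=[9/8,5/4,3/2,2]  -> 35/32
g_8 [BBRRRRBB]  L=[0,1,17/16,35/32]  R=[9/8,5/4,3/2,2]  -> 71/64
g_9 [BBRRRRBBR]  L=[0,1,17/16,35/32]  R=[71/64,9/8,5/4,3/2,2]  -> 141/128
g_10 [BBRRRRBBRB]  L=[0,1,17/16,35/32,141/128]  R=[71/64,9/8,5/4,3/2,2]  -> 283/256
g_11 [BBRRRRBBRBR]  L=[0,1,17/16,35/32,141/128]  R=[283/256,71/64,9/8,5/4,3/2,2]  -> 565/512
g_12 [BBRRRRBBRBRB]  L=[0,1,17/16,35/32,141/128,565/512]  R=[283/256,71/64,9/8,5/4,3/2,2]  -> 1131/1024
g_13 [BBRRRRBBRBRBB]  L=[0,1,17/16,35/32,141/128,565/512,1131/1024]  R=[283/256,71/64,9/8,5/4,3/2,2]  -> 2263/2048
g_14 [BBRRRRBBRBRBBB]  L=[0,1,17/16,35/32,141/128,565/512,1131/1024,2263/2048]  R=[283/256,71/64,9/8,5/4,3/2,2]  -> 4527/4096
g_15 [BBRRRRBBRBRBBBB]  L=[0,1,17/16,35/32,141/128,565/512,1131/1024,2263/2048,4527/4096]  R=[283/256,71/64,9/8,5/4,3/2,2]  -> 9055/8192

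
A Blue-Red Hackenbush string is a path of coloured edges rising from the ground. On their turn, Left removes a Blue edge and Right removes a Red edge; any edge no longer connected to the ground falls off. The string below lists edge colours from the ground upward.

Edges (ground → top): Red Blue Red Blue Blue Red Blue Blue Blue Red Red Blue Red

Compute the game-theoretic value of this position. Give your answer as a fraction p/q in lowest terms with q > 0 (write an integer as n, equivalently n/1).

-2331/4096

R: Left { none }, Right { 0 } — simplest -1
RB: Left { -1 }, Right { 0 } — simplest -1/2
RBR: Left { -1 }, Right { -1/2; 0 } — simplest -3/4
RBRB: Left { -1; -3/4 }, Right { -1/2; 0 } — simplest -5/8
RBRBB: Left { -1; -3/4; -5/8 }, Right { -1/2; 0 } — simplest -9/16
RBRBBR: Left { -1; -3/4; -5/8 }, Right { -9/16; -1/2; 0 } — simplest -19/32
RBRBBRB: Left { -1; -3/4; -5/8; -19/32 }, Right { -9/16; -1/2; 0 } — simplest -37/64
RBRBBRBB: Left { -1; -3/4; -5/8; -19/32; -37/64 }, Right { -9/16; -1/2; 0 } — simplest -73/128
RBRBBRBBB: Left { -1; -3/4; -5/8; -19/32; -37/64; -73/128 }, Right { -9/16; -1/2; 0 } — simplest -145/256
RBRBBRBBBR: Left { -1; -3/4; -5/8; -19/32; -37/64; -73/128 }, Right { -145/256; -9/16; -1/2; 0 } — simplest -291/512
RBRBBRBBBRR: Left { -1; -3/4; -5/8; -19/32; -37/64; -73/128 }, Right { -291/512; -145/256; -9/16; -1/2; 0 } — simplest -583/1024
RBRBBRBBBRRB: Left { -1; -3/4; -5/8; -19/32; -37/64; -73/128; -583/1024 }, Right { -291/512; -145/256; -9/16; -1/2; 0 } — simplest -1165/2048
RBRBBRBBBRRBR: Left { -1; -3/4; -5/8; -19/32; -37/64; -73/128; -583/1024 }, Right { -1165/2048; -291/512; -145/256; -9/16; -1/2; 0 } — simplest -2331/4096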